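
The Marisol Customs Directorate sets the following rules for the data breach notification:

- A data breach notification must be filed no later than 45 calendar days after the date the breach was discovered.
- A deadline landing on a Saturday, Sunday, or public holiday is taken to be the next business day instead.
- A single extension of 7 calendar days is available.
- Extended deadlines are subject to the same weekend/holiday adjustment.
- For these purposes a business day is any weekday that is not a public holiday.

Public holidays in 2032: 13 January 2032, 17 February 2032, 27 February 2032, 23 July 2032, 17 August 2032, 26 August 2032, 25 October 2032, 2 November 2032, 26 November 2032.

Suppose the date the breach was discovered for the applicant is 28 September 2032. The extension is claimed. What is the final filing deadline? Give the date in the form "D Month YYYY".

19 November 2032

Trigger date 28 September 2032 + 45 calendar days = 12 November 2032.
12 November 2032 (Friday) is already a business day.
The 7-calendar-day extension moves the deadline from 12 November 2032 to 19 November 2032.
19 November 2032 is a Friday and not a listed holiday, so it stands.
The final due date is 19 November 2032.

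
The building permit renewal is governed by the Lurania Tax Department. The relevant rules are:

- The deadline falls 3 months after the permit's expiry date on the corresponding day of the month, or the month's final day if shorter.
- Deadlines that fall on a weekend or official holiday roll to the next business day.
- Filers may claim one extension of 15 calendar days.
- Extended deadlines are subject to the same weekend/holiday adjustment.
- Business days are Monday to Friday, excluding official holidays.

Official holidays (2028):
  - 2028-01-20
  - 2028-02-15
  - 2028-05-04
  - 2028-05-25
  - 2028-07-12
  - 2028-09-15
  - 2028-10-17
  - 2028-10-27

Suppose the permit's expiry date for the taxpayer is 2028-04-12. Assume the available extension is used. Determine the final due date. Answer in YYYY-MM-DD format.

2028-07-28

Moving 3 months forward from 2028-04-12 on the corresponding day gives 2028-07-12.
Because 2028-07-12 is a listed holiday, the deadline becomes 2028-07-13 (Thursday).
The 15-calendar-day extension moves the deadline from 2028-07-13 to 2028-07-28.
2028-07-28 falls on a Friday, which is a business day, so no adjustment is needed.
So the filing is due 2028-07-28.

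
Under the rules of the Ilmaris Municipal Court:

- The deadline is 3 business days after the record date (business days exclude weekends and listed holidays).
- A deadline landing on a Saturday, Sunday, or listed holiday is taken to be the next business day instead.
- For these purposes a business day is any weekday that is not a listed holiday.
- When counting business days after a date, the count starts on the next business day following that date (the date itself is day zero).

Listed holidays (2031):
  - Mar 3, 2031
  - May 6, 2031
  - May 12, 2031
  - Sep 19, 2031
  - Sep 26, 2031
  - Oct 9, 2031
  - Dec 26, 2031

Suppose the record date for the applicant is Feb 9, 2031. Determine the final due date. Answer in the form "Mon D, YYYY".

Starting the day after Feb 9, 2031 and counting 3 business days lands on Feb 12, 2031.
Feb 12, 2031 is a Wednesday and not a listed holiday, so it stands.
The final due date is Feb 12, 2031.

Feb 12, 2031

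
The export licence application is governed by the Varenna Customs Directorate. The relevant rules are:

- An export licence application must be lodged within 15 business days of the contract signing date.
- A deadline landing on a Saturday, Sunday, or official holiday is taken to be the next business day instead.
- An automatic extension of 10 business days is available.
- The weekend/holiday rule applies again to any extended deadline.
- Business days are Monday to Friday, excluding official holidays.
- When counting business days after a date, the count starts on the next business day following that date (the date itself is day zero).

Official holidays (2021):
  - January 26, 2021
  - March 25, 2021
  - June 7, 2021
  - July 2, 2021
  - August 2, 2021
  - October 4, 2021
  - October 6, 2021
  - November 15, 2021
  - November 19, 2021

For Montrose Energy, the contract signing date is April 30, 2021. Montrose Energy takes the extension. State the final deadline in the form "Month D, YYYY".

June 4, 2021

Starting the day after April 30, 2021 and counting 15 business days lands on May 21, 2021.
May 21, 2021 (Friday) is already a business day.
The 10-business-day extension runs from May 21, 2021 to June 4, 2021.
June 4, 2021 is a Friday and not a listed holiday, so it stands.
So the filing is due June 4, 2021.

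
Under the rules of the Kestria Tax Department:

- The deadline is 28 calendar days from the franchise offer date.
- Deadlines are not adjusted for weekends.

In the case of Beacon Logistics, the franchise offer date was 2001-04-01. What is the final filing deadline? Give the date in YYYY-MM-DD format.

2001-04-29

28 calendar days after 2001-04-01 is 2001-04-29.
No adjustment is made for weekends or holidays, so 2001-04-29 stands.
The final due date is 2001-04-29.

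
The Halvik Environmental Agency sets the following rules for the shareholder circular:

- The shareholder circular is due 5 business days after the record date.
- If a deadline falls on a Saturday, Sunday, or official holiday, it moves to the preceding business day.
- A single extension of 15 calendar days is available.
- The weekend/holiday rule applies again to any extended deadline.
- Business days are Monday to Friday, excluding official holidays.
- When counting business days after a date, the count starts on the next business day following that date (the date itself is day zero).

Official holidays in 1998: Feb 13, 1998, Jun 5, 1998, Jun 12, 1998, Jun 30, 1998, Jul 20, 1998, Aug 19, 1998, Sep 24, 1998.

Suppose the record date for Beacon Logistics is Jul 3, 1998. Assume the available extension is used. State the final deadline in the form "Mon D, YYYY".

Starting the day after Jul 3, 1998 and counting 5 business days lands on Jul 10, 1998.
Jul 10, 1998 falls on a Friday, which is a business day, so no adjustment is needed.
Applying the 15-calendar-day extension: Jul 10, 1998 + 15 days = Jul 25, 1998.
Jul 25, 1998 is a Saturday; the preceding business day is Jul 24, 1998 (Friday).
The final due date is Jul 24, 1998.

Jul 24, 1998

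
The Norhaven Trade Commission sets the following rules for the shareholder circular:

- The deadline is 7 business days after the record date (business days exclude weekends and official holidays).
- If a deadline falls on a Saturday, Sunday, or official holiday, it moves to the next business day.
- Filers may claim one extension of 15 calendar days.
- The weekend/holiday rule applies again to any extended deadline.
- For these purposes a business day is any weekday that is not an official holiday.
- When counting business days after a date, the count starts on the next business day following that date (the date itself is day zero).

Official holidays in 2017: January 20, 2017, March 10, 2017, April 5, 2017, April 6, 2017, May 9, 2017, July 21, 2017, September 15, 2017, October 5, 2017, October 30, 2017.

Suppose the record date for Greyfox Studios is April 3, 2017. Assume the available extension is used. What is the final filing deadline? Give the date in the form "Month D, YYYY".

Starting the day after April 3, 2017 and counting 7 business days lands on April 14, 2017.
April 14, 2017 falls on a Friday, which is a business day, so no adjustment is needed.
The 15-calendar-day extension moves the deadline from April 14, 2017 to April 29, 2017.
Because April 29, 2017 is a Saturday, the deadline becomes May 1, 2017 (Monday).
Deadline: May 1, 2017.

May 1, 2017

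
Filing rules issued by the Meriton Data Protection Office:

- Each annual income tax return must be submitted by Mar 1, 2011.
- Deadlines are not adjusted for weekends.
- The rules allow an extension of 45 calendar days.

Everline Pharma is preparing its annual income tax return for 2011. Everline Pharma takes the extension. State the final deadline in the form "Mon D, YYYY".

Apr 15, 2011

The statutory due date is Mar 1, 2011.
Mar 1, 2011 falls on a Tuesday. The rules make no weekend/holiday allowance, so it remains Mar 1, 2011.
Applying the 45-calendar-day extension: Mar 1, 2011 + 45 days = Apr 15, 2011.
Apr 15, 2011 falls on a Friday. The rules make no weekend/holiday allowance, so it remains Apr 15, 2011.
So the filing is due Apr 15, 2011.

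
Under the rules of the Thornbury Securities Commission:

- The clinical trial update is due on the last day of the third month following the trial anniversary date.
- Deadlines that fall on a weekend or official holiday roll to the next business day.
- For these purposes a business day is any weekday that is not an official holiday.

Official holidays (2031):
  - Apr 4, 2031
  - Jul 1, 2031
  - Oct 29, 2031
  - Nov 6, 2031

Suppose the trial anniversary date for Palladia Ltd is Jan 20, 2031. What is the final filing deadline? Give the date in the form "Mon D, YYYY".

3 months after Jan 20, 2031 is April 2031; that month ends on Apr 30, 2031.
Apr 30, 2031 is a Wednesday and not a listed holiday, so it stands.
So the filing is due Apr 30, 2031.

Apr 30, 2031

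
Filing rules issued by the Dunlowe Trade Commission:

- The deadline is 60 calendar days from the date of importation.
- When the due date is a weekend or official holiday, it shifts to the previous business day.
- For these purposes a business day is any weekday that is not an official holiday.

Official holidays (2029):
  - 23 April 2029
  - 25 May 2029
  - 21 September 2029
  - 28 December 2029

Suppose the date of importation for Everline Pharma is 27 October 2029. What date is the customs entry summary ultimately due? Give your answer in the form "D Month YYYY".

26 December 2029

Adding 60 calendar days to 27 October 2029 gives 26 December 2029.
26 December 2029 falls on a Wednesday, which is a business day, so no adjustment is needed.
Deadline: 26 December 2029.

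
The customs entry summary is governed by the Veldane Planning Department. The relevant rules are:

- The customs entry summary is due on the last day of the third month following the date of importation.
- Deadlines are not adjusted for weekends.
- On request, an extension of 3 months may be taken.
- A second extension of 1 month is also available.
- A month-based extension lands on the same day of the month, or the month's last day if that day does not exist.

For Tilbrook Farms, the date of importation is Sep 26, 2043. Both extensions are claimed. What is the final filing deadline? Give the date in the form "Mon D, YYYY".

Apr 30, 2044

3 months after Sep 26, 2043 is December 2043; that month ends on Dec 31, 2043.
Dec 31, 2043 falls on a Thursday. The rules make no weekend/holiday allowance, so it remains Dec 31, 2043.
Applying the 3 months extension: 3 months after Dec 31, 2043 is Mar 31, 2044.
Mar 31, 2044 is a Thursday; no weekend or holiday adjustment applies.
The 1 month extension carries Mar 31, 2044 to Apr 30, 2044 (day 31 does not exist in April, so the month's last day is used).
Apr 30, 2044 falls on a Saturday. The rules make no weekend/holiday allowance, so it remains Apr 30, 2044.
Final deadline: Apr 30, 2044.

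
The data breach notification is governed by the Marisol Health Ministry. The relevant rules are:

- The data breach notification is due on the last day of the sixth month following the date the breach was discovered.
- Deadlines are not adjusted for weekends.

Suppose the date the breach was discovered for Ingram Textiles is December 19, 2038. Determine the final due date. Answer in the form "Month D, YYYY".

June 30, 2039

The sixth month after December 19, 2038 is June 2039, whose last day is June 30, 2039.
No adjustment is made for weekends or holidays, so June 30, 2039 stands.
The final due date is June 30, 2039.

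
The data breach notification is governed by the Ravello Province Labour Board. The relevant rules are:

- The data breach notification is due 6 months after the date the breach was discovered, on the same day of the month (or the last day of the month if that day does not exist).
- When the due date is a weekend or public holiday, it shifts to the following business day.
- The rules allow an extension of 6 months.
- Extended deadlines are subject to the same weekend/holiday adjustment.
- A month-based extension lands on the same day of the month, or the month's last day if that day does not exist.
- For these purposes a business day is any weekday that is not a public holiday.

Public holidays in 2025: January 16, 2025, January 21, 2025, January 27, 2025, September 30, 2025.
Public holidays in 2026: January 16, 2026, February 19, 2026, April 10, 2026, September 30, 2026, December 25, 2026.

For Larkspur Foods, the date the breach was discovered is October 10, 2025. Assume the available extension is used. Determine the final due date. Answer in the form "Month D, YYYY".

Moving 6 months forward from October 10, 2025 on the corresponding day gives April 10, 2026.
April 10, 2026 is a listed holiday, so it moves to the next business day, April 13, 2026 (Monday).
Add 6 months to April 13, 2026: October 13, 2026.
October 13, 2026 (Tuesday) is already a business day.
The final due date is October 13, 2026.

October 13, 2026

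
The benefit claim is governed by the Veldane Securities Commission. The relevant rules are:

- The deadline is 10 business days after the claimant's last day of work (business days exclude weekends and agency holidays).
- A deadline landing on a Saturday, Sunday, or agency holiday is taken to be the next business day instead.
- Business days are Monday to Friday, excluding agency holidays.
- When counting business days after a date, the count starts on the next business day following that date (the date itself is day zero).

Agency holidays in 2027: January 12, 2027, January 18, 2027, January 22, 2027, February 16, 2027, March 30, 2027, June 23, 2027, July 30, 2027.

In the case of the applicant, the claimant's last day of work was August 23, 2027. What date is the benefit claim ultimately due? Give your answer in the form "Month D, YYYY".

Counting 10 business days after August 23, 2027 (skipping weekends and listed holidays) reaches September 6, 2027.
September 6, 2027 falls on a Monday, which is a business day, so no adjustment is needed.
Deadline: September 6, 2027.

September 6, 2027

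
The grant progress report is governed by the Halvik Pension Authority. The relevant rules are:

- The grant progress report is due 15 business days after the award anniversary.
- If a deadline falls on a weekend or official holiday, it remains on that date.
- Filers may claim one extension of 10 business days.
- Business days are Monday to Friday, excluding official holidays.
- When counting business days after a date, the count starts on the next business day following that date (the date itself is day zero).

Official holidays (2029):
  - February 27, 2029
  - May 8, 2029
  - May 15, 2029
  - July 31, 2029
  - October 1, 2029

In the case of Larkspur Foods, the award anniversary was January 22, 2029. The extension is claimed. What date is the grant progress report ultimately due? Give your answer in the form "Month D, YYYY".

15 business days after January 22, 2029, excluding weekends and holidays, is February 12, 2029.
No adjustment is made for weekends or holidays, so February 12, 2029 stands.
The 10-business-day extension runs from February 12, 2029 to February 26, 2029.
February 26, 2029 is a Monday; no weekend or holiday adjustment applies.
Final deadline: February 26, 2029.

February 26, 2029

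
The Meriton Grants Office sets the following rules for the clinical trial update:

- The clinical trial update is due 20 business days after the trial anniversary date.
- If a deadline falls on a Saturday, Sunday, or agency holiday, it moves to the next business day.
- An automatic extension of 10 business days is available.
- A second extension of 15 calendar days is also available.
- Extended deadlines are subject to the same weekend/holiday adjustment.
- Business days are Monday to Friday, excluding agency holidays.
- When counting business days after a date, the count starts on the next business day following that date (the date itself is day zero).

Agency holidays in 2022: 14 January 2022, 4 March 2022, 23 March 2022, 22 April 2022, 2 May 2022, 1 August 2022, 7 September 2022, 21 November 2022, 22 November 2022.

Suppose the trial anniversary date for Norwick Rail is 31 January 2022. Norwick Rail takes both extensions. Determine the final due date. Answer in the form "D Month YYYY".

30 March 2022

Counting 20 business days after 31 January 2022 (skipping weekends and listed holidays) reaches 28 February 2022.
28 February 2022 falls on a Monday, which is a business day, so no adjustment is needed.
Counting 10 further business days from 28 February 2022 reaches 15 March 2022.
15 March 2022 (Tuesday) is already a business day.
Add the 15 calendar-day extension to 15 March 2022: 30 March 2022.
30 March 2022 (Wednesday) is already a business day.
The final due date is 30 March 2022.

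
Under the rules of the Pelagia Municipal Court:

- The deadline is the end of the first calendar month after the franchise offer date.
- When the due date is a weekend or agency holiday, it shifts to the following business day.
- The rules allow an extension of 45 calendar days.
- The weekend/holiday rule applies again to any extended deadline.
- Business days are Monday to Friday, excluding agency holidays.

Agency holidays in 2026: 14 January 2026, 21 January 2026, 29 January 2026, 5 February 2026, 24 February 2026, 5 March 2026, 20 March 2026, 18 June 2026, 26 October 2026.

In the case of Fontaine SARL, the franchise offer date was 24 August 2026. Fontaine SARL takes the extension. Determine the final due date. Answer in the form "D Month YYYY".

16 November 2026

The first month after 24 August 2026 is September 2026, whose last day is 30 September 2026.
30 September 2026 falls on a Wednesday, which is a business day, so no adjustment is needed.
Add the 45 calendar-day extension to 30 September 2026: 14 November 2026.
14 November 2026 is a Saturday, so it moves to the next business day, 16 November 2026 (Monday).
Deadline: 16 November 2026.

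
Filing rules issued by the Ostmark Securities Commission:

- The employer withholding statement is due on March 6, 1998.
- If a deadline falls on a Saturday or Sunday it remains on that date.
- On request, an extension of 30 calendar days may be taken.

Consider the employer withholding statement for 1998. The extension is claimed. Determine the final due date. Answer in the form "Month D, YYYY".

Start from the fixed due date, March 6, 1998.
No adjustment is made for weekends or holidays, so March 6, 1998 stands.
With the 30-day extension, March 6, 1998 becomes April 5, 1998.
April 5, 1998 falls on a Sunday. The rules make no weekend/holiday allowance, so it remains April 5, 1998.
Final deadline: April 5, 1998.

April 5, 1998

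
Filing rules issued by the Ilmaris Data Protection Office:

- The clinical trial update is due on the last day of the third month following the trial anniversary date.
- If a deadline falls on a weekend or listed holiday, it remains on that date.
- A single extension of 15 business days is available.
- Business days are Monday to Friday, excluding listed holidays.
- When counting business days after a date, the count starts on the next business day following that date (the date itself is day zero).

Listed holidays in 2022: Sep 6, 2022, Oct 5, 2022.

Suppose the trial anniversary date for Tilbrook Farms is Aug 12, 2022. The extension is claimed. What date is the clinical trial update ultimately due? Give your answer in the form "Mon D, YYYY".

Dec 21, 2022

The third month after Aug 12, 2022 is November 2022, whose last day is Nov 30, 2022.
No adjustment is made for weekends or holidays, so Nov 30, 2022 stands.
Applying the 15-business-day extension: 15 business days after Nov 30, 2022 is Dec 21, 2022.
No adjustment is made for weekends or holidays, so Dec 21, 2022 stands.
Deadline: Dec 21, 2022.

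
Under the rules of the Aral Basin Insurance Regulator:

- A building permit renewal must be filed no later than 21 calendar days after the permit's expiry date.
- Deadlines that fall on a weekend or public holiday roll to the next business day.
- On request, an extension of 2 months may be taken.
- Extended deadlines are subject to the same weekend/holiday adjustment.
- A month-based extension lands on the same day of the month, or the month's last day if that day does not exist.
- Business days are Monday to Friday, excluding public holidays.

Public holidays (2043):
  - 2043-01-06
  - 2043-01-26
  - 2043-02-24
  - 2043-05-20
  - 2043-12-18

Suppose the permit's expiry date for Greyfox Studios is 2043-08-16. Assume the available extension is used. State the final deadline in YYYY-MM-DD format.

2043-11-09

Adding 21 calendar days to 2043-08-16 gives 2043-09-06.
2043-09-06 is a Sunday, so it moves to the next business day, 2043-09-07 (Monday).
Applying the 2 months extension: 2 months after 2043-09-07 is 2043-11-07.
2043-11-07 is a Saturday; the next business day is 2043-11-09 (Monday).
The final due date is 2043-11-09.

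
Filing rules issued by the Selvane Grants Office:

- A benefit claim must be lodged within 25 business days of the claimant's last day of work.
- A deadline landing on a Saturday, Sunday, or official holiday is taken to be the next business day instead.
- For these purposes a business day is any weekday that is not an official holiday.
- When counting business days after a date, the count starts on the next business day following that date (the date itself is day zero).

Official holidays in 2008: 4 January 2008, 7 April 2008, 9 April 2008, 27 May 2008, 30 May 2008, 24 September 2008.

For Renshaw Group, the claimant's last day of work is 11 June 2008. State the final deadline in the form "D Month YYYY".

Starting the day after 11 June 2008 and counting 25 business days lands on 16 July 2008.
16 July 2008 (Wednesday) is already a business day.
Final deadline: 16 July 2008.

16 July 2008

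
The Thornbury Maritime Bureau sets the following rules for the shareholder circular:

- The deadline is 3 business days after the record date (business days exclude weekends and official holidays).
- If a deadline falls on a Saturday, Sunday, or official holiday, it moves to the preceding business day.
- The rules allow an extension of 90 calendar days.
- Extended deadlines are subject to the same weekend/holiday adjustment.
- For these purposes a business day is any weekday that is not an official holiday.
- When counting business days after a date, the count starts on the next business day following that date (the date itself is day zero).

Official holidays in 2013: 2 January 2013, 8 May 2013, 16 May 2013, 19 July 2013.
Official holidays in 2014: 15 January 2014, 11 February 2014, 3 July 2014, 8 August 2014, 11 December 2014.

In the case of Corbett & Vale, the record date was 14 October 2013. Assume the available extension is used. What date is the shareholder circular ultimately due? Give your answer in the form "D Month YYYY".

Starting the day after 14 October 2013 and counting 3 business days lands on 17 October 2013.
17 October 2013 (Thursday) is already a business day.
Add the 90 calendar-day extension to 17 October 2013: 15 January 2014.
15 January 2014 is a listed holiday, so it moves to the preceding business day, 14 January 2014 (Tuesday).
The final due date is 14 January 2014.

14 January 2014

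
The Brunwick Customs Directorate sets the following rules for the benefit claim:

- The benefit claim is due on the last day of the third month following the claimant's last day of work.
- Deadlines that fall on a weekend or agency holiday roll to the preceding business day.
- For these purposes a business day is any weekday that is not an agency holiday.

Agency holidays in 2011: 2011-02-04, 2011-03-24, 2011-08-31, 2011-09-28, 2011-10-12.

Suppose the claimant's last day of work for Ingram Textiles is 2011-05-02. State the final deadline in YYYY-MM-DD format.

2011-08-30

The third month after 2011-05-02 is August 2011, whose last day is 2011-08-31.
2011-08-31 is a listed holiday, so it moves to the preceding business day, 2011-08-30 (Tuesday).
Deadline: 2011-08-30.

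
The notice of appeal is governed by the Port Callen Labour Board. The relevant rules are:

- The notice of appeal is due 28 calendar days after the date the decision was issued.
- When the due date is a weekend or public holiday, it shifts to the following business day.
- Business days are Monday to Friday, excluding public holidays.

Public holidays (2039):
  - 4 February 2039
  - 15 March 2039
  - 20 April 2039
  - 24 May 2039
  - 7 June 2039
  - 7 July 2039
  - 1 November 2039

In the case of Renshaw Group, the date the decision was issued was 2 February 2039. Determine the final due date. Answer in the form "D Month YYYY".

Adding 28 calendar days to 2 February 2039 gives 2 March 2039.
2 March 2039 is a Wednesday and not a listed holiday, so it stands.
So the filing is due 2 March 2039.

2 March 2039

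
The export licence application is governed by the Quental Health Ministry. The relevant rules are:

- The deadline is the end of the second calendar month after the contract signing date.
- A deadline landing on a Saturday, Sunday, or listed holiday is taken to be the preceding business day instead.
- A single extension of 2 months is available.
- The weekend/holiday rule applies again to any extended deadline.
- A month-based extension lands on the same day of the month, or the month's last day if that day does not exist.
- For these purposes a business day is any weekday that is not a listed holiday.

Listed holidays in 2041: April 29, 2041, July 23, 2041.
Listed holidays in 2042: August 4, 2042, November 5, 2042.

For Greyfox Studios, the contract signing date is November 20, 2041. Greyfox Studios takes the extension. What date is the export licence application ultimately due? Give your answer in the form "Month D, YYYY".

2 months after November 20, 2041 is January 2042; that month ends on January 31, 2042.
January 31, 2042 falls on a Friday, which is a business day, so no adjustment is needed.
Add 2 months to January 31, 2042: March 31, 2042.
March 31, 2042 is a Monday and not a listed holiday, so it stands.
The final due date is March 31, 2042.

March 31, 2042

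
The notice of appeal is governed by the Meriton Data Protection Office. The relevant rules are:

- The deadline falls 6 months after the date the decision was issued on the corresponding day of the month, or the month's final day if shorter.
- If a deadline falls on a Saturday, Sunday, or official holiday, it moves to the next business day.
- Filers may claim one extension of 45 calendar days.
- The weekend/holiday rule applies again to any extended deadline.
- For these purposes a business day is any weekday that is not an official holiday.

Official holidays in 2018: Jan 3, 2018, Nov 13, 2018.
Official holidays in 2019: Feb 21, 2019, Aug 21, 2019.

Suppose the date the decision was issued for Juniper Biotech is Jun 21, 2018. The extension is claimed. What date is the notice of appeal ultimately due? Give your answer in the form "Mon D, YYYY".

Feb 4, 2019

6 months from Jun 21, 2018 is Dec 21, 2018.
Dec 21, 2018 (Friday) is already a business day.
Add the 45 calendar-day extension to Dec 21, 2018: Feb 4, 2019.
Feb 4, 2019 is a Monday and not a listed holiday, so it stands.
Final deadline: Feb 4, 2019.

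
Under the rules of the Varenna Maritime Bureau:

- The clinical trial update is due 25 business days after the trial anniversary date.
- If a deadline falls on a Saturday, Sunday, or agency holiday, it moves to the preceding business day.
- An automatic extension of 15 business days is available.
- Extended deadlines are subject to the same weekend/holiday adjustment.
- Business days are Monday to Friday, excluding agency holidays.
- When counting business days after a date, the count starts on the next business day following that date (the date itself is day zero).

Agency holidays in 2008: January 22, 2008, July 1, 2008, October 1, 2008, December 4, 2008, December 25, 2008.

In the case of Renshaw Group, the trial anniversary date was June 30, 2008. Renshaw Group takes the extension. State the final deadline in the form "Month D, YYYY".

Counting 25 business days after June 30, 2008 (skipping weekends and listed holidays) reaches August 5, 2008.
August 5, 2008 (Tuesday) is already a business day.
Counting 15 further business days from August 5, 2008 reaches August 26, 2008.
Since August 26, 2008 is a Tuesday and not a holiday, the date is unchanged.
So the filing is due August 26, 2008.

August 26, 2008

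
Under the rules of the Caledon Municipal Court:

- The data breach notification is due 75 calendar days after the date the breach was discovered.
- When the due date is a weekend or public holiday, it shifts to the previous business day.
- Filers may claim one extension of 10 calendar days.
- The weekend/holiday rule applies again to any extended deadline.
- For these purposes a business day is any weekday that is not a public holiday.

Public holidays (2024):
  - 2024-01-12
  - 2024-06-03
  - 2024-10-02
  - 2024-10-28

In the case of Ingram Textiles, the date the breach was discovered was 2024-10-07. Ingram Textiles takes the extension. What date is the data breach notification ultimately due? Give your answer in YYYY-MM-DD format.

2024-12-30

Adding 75 calendar days to 2024-10-07 gives 2024-12-21.
2024-12-21 falls on a Saturday. Rolling to the preceding business day gives 2024-12-20, a Friday.
Applying the 10-calendar-day extension: 2024-12-20 + 10 days = 2024-12-30.
2024-12-30 is a Monday and not a listed holiday, so it stands.
The final due date is 2024-12-30.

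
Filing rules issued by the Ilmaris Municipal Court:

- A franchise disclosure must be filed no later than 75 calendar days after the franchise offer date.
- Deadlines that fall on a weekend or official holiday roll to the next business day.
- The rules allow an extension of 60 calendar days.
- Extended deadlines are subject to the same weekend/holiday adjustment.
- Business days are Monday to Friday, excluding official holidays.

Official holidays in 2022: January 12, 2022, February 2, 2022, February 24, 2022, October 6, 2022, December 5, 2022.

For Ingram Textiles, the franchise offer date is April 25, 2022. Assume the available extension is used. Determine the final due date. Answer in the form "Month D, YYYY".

September 9, 2022

75 calendar days after April 25, 2022 is July 9, 2022.
Because July 9, 2022 is a Saturday, the deadline becomes July 11, 2022 (Monday).
Applying the 60-calendar-day extension: July 11, 2022 + 60 days = September 9, 2022.
Since September 9, 2022 is a Friday and not a holiday, the date is unchanged.
The final due date is September 9, 2022.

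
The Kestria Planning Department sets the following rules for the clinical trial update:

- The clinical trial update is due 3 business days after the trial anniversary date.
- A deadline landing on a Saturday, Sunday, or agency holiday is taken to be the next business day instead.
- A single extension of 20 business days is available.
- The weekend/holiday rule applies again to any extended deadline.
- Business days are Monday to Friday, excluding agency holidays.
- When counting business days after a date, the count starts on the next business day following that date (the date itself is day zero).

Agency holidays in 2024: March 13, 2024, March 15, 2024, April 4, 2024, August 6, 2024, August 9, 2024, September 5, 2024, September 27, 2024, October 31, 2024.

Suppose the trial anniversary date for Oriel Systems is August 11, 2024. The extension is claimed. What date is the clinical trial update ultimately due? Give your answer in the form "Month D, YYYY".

September 12, 2024

Counting 3 business days after August 11, 2024 (skipping weekends and listed holidays) reaches August 14, 2024.
August 14, 2024 falls on a Wednesday, which is a business day, so no adjustment is needed.
Counting 20 further business days from August 14, 2024 reaches September 12, 2024.
Since September 12, 2024 is a Thursday and not a holiday, the date is unchanged.
Final deadline: September 12, 2024.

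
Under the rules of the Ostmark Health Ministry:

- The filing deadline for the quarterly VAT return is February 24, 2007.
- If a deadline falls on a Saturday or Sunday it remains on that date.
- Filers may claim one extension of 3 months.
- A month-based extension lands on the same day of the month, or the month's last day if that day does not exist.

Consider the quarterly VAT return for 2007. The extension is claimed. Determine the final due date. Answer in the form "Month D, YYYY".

May 24, 2007

Start from the fixed due date, February 24, 2007.
February 24, 2007 is a Saturday; no weekend or holiday adjustment applies.
Applying the 3 months extension: 3 months after February 24, 2007 is May 24, 2007.
May 24, 2007 is a Thursday; no weekend or holiday adjustment applies.
Final deadline: May 24, 2007.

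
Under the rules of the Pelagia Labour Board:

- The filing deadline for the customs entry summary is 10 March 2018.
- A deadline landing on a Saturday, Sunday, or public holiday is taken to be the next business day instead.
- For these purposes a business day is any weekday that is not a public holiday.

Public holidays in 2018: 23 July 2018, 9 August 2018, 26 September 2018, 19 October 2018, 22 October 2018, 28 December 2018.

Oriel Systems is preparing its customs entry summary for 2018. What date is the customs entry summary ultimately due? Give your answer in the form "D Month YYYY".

12 March 2018

Start from the fixed due date, 10 March 2018.
10 March 2018 falls on a Saturday. Rolling to the next business day gives 12 March 2018, a Monday.
So the filing is due 12 March 2018.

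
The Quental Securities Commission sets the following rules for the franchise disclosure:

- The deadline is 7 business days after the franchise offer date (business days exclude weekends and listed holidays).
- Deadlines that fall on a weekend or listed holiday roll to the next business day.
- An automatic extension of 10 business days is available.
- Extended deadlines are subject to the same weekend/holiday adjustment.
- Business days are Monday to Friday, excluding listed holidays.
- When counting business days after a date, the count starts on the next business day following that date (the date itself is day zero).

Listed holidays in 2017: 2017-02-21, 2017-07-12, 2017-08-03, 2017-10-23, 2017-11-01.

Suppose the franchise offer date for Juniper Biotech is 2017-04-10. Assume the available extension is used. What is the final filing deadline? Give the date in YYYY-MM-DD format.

2017-05-03

Starting the day after 2017-04-10 and counting 7 business days lands on 2017-04-19.
2017-04-19 is a Wednesday and not a listed holiday, so it stands.
The 10-business-day extension runs from 2017-04-19 to 2017-05-03.
Since 2017-05-03 is a Wednesday and not a holiday, the date is unchanged.
Deadline: 2017-05-03.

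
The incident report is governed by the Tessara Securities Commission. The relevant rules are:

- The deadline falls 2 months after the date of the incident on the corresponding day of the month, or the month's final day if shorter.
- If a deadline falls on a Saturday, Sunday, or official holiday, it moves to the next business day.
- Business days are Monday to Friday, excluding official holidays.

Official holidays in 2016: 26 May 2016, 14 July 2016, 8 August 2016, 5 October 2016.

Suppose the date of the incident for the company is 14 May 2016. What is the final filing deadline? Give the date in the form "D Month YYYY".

2 months from 14 May 2016 is 14 July 2016.
14 July 2016 falls on a listed holiday. Rolling to the next business day gives 15 July 2016, a Friday.
Final deadline: 15 July 2016.

15 July 2016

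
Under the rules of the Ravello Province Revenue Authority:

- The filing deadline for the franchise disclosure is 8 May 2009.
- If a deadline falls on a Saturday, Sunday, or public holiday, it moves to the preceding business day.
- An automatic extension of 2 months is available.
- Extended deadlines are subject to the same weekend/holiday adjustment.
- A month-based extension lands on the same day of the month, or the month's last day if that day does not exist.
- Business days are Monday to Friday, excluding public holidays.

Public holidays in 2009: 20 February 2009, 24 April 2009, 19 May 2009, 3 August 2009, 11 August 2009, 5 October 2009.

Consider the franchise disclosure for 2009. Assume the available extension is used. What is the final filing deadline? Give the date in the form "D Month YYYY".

8 July 2009

Start from the fixed due date, 8 May 2009.
8 May 2009 (Friday) is already a business day.
Applying the 2 months extension: 2 months after 8 May 2009 is 8 July 2009.
8 July 2009 falls on a Wednesday, which is a business day, so no adjustment is needed.
So the filing is due 8 July 2009.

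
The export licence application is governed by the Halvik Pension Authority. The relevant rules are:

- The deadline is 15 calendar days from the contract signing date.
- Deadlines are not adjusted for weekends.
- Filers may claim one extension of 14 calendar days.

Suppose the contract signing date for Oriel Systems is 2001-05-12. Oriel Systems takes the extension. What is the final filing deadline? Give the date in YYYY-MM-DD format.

2001-06-10

Adding 15 calendar days to 2001-05-12 gives 2001-05-27.
2001-05-27 falls on a Sunday. The rules make no weekend/holiday allowance, so it remains 2001-05-27.
Applying the 14-calendar-day extension: 2001-05-27 + 14 days = 2001-06-10.
No adjustment is made for weekends or holidays, so 2001-06-10 stands.
Deadline: 2001-06-10.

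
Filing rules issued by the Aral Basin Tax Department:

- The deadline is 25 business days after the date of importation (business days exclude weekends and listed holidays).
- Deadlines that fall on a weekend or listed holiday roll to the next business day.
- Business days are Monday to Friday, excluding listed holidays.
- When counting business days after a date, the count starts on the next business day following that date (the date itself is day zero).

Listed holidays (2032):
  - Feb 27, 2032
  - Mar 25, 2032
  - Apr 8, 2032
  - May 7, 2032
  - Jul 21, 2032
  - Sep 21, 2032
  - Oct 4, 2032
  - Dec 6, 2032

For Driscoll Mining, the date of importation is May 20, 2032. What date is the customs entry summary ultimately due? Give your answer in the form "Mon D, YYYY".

Jun 24, 2032

Counting 25 business days after May 20, 2032 (skipping weekends and listed holidays) reaches Jun 24, 2032.
Jun 24, 2032 falls on a Thursday, which is a business day, so no adjustment is needed.
Final deadline: Jun 24, 2032.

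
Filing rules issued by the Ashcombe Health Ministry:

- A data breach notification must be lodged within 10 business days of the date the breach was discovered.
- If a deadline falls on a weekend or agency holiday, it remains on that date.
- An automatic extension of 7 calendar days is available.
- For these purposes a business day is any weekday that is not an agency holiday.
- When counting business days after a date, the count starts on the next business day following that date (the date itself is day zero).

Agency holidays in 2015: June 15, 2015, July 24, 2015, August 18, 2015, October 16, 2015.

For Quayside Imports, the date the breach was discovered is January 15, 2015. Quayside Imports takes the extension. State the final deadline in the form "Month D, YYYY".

February 5, 2015

10 business days after January 15, 2015, excluding weekends and holidays, is January 29, 2015.
January 29, 2015 is a Thursday; no weekend or holiday adjustment applies.
With the 7-day extension, January 29, 2015 becomes February 5, 2015.
No adjustment is made for weekends or holidays, so February 5, 2015 stands.
The final due date is February 5, 2015.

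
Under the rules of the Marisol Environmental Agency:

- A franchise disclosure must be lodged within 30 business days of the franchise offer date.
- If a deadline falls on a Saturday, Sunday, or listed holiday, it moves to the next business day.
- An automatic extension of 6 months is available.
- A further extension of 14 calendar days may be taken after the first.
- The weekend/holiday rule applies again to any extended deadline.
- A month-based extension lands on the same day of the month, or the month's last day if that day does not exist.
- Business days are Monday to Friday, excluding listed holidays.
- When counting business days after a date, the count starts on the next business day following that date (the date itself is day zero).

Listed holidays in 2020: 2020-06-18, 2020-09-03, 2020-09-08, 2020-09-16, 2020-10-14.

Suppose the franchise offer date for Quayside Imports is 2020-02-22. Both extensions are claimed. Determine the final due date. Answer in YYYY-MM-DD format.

2020-10-19

Counting 30 business days after 2020-02-22 (skipping weekends and listed holidays) reaches 2020-04-03.
2020-04-03 falls on a Friday, which is a business day, so no adjustment is needed.
Add 6 months to 2020-04-03: 2020-10-03.
2020-10-03 is a Saturday; the next business day is 2020-10-05 (Monday).
Add the 14 calendar-day extension to 2020-10-05: 2020-10-19.
Since 2020-10-19 is a Monday and not a holiday, the date is unchanged.
The final due date is 2020-10-19.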